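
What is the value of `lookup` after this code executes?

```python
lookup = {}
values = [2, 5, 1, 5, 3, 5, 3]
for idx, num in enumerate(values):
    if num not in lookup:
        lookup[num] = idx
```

Let's trace through this code step by step.

Initialize: lookup = {}
Initialize: values = [2, 5, 1, 5, 3, 5, 3]
Entering loop: for idx, num in enumerate(values):

After execution: lookup = {2: 0, 5: 1, 1: 2, 3: 4}
{2: 0, 5: 1, 1: 2, 3: 4}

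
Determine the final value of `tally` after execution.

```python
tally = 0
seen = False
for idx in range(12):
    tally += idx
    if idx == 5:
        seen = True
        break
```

Let's trace through this code step by step.

Initialize: tally = 0
Initialize: seen = False
Entering loop: for idx in range(12):

After execution: tally = 15
15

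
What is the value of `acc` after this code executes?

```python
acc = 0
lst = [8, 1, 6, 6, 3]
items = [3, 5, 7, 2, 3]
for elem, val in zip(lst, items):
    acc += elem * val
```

Let's trace through this code step by step.

Initialize: acc = 0
Initialize: lst = [8, 1, 6, 6, 3]
Initialize: items = [3, 5, 7, 2, 3]
Entering loop: for elem, val in zip(lst, items):

After execution: acc = 92
92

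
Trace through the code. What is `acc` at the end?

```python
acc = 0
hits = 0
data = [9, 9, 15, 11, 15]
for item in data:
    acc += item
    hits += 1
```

Let's trace through this code step by step.

Initialize: acc = 0
Initialize: hits = 0
Initialize: data = [9, 9, 15, 11, 15]
Entering loop: for item in data:

After execution: acc = 59
59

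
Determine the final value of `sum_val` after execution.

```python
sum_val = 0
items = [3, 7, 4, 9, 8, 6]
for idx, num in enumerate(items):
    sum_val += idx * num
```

Let's trace through this code step by step.

Initialize: sum_val = 0
Initialize: items = [3, 7, 4, 9, 8, 6]
Entering loop: for idx, num in enumerate(items):

After execution: sum_val = 104
104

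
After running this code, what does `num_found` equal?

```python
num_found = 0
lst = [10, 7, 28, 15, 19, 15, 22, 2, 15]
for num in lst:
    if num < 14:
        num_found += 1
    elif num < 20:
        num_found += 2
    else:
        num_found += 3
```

Let's trace through this code step by step.

Initialize: num_found = 0
Initialize: lst = [10, 7, 28, 15, 19, 15, 22, 2, 15]
Entering loop: for num in lst:

After execution: num_found = 17
17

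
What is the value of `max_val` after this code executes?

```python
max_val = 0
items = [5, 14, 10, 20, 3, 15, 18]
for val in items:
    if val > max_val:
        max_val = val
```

Let's trace through this code step by step.

Initialize: max_val = 0
Initialize: items = [5, 14, 10, 20, 3, 15, 18]
Entering loop: for val in items:

After execution: max_val = 20
20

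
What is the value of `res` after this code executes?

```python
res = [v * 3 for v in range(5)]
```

Let's trace through this code step by step.

Initialize: res = [v * 3 for v in range(5)]

After execution: res = [0, 3, 6, 9, 12]
[0, 3, 6, 9, 12]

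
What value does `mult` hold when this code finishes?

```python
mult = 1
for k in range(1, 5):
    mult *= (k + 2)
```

Let's trace through this code step by step.

Initialize: mult = 1
Entering loop: for k in range(1, 5):

After execution: mult = 360
360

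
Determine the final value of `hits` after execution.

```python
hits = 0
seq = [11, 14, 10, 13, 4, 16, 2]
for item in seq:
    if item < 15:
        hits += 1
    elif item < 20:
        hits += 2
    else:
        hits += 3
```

Let's trace through this code step by step.

Initialize: hits = 0
Initialize: seq = [11, 14, 10, 13, 4, 16, 2]
Entering loop: for item in seq:

After execution: hits = 8
8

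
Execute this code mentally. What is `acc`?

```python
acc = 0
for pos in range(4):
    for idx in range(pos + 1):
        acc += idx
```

Let's trace through this code step by step.

Initialize: acc = 0
Entering loop: for pos in range(4):

After execution: acc = 10
10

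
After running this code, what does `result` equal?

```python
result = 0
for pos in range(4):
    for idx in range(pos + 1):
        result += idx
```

Let's trace through this code step by step.

Initialize: result = 0
Entering loop: for pos in range(4):

After execution: result = 10
10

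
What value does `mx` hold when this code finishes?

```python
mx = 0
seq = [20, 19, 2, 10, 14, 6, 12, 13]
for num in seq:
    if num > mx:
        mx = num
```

Let's trace through this code step by step.

Initialize: mx = 0
Initialize: seq = [20, 19, 2, 10, 14, 6, 12, 13]
Entering loop: for num in seq:

After execution: mx = 20
20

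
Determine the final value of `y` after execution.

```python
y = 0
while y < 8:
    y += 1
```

Let's trace through this code step by step.

Initialize: y = 0
Entering loop: while y < 8:

After execution: y = 8
8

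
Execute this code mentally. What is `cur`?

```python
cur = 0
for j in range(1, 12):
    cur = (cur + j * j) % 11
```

Let's trace through this code step by step.

Initialize: cur = 0
Entering loop: for j in range(1, 12):

After execution: cur = 0
0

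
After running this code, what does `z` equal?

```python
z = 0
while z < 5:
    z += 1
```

Let's trace through this code step by step.

Initialize: z = 0
Entering loop: while z < 5:

After execution: z = 5
5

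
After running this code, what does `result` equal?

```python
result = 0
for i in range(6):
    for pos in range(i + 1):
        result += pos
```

Let's trace through this code step by step.

Initialize: result = 0
Entering loop: for i in range(6):

After execution: result = 35
35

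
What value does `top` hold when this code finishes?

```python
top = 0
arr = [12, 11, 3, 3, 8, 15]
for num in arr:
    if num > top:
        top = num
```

Let's trace through this code step by step.

Initialize: top = 0
Initialize: arr = [12, 11, 3, 3, 8, 15]
Entering loop: for num in arr:

After execution: top = 15
15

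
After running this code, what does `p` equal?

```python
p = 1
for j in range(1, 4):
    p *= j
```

Let's trace through this code step by step.

Initialize: p = 1
Entering loop: for j in range(1, 4):

After execution: p = 6
6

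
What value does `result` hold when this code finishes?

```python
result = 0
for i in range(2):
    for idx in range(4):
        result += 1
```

Let's trace through this code step by step.

Initialize: result = 0
Entering loop: for i in range(2):

After execution: result = 8
8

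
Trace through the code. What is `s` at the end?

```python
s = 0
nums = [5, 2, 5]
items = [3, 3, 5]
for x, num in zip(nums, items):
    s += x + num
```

Let's trace through this code step by step.

Initialize: s = 0
Initialize: nums = [5, 2, 5]
Initialize: items = [3, 3, 5]
Entering loop: for x, num in zip(nums, items):

After execution: s = 23
23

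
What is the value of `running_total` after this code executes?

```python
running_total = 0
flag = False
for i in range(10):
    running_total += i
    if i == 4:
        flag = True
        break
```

Let's trace through this code step by step.

Initialize: running_total = 0
Initialize: flag = False
Entering loop: for i in range(10):

After execution: running_total = 10
10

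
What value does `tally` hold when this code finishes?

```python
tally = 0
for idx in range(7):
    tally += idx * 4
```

Let's trace through this code step by step.

Initialize: tally = 0
Entering loop: for idx in range(7):

After execution: tally = 84
84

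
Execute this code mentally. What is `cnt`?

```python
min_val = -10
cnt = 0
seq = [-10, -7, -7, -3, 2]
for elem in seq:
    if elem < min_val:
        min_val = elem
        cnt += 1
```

Let's trace through this code step by step.

Initialize: min_val = -10
Initialize: cnt = 0
Initialize: seq = [-10, -7, -7, -3, 2]
Entering loop: for elem in seq:

After execution: cnt = 0
0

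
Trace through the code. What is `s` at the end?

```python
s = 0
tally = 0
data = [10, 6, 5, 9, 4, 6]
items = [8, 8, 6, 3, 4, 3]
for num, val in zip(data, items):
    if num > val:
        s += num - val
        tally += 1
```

Let's trace through this code step by step.

Initialize: s = 0
Initialize: tally = 0
Initialize: data = [10, 6, 5, 9, 4, 6]
Initialize: items = [8, 8, 6, 3, 4, 3]
Entering loop: for num, val in zip(data, items):

After execution: s = 11
11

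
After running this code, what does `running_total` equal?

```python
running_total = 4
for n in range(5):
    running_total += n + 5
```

Let's trace through this code step by step.

Initialize: running_total = 4
Entering loop: for n in range(5):

After execution: running_total = 39
39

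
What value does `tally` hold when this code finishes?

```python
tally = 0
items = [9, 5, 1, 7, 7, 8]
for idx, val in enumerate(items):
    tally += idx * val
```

Let's trace through this code step by step.

Initialize: tally = 0
Initialize: items = [9, 5, 1, 7, 7, 8]
Entering loop: for idx, val in enumerate(items):

After execution: tally = 96
96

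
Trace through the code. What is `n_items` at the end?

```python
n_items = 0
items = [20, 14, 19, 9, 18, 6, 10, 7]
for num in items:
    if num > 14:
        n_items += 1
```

Let's trace through this code step by step.

Initialize: n_items = 0
Initialize: items = [20, 14, 19, 9, 18, 6, 10, 7]
Entering loop: for num in items:

After execution: n_items = 3
3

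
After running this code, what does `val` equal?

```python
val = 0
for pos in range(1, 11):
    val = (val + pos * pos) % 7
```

Let's trace through this code step by step.

Initialize: val = 0
Entering loop: for pos in range(1, 11):

After execution: val = 0
0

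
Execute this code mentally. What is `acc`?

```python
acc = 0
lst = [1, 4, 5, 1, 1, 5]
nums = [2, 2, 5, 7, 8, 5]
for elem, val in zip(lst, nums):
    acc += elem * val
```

Let's trace through this code step by step.

Initialize: acc = 0
Initialize: lst = [1, 4, 5, 1, 1, 5]
Initialize: nums = [2, 2, 5, 7, 8, 5]
Entering loop: for elem, val in zip(lst, nums):

After execution: acc = 75
75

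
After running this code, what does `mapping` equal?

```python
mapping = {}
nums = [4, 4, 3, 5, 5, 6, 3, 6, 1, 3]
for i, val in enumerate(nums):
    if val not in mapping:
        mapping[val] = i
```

Let's trace through this code step by step.

Initialize: mapping = {}
Initialize: nums = [4, 4, 3, 5, 5, 6, 3, 6, 1, 3]
Entering loop: for i, val in enumerate(nums):

After execution: mapping = {4: 0, 3: 2, 5: 3, 6: 5, 1: 8}
{4: 0, 3: 2, 5: 3, 6: 5, 1: 8}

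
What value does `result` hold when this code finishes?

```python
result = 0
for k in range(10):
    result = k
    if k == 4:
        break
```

Let's trace through this code step by step.

Initialize: result = 0
Entering loop: for k in range(10):

After execution: result = 4
4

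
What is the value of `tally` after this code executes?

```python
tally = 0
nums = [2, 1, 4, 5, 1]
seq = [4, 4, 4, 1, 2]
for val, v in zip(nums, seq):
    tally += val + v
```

Let's trace through this code step by step.

Initialize: tally = 0
Initialize: nums = [2, 1, 4, 5, 1]
Initialize: seq = [4, 4, 4, 1, 2]
Entering loop: for val, v in zip(nums, seq):

After execution: tally = 28
28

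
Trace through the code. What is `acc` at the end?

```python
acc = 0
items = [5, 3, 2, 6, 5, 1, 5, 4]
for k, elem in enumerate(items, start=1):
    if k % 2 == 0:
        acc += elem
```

Let's trace through this code step by step.

Initialize: acc = 0
Initialize: items = [5, 3, 2, 6, 5, 1, 5, 4]
Entering loop: for k, elem in enumerate(items, start=1):

After execution: acc = 14
14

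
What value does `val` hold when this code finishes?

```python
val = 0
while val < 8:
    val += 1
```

Let's trace through this code step by step.

Initialize: val = 0
Entering loop: while val < 8:

After execution: val = 8
8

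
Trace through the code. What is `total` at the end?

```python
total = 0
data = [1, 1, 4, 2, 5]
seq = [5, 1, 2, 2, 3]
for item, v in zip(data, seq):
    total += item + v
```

Let's trace through this code step by step.

Initialize: total = 0
Initialize: data = [1, 1, 4, 2, 5]
Initialize: seq = [5, 1, 2, 2, 3]
Entering loop: for item, v in zip(data, seq):

After execution: total = 26
26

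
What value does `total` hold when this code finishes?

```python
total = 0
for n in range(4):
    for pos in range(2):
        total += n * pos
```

Let's trace through this code step by step.

Initialize: total = 0
Entering loop: for n in range(4):

After execution: total = 6
6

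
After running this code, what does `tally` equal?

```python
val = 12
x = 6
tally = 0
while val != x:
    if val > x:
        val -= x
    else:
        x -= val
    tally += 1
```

Let's trace through this code step by step.

Initialize: val = 12
Initialize: x = 6
Initialize: tally = 0
Entering loop: while val != x:

After execution: tally = 1
1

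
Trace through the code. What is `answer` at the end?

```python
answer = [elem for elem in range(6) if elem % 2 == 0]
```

Let's trace through this code step by step.

Initialize: answer = [elem for elem in range(6) if elem % 2 == 0]

After execution: answer = [0, 2, 4]
[0, 2, 4]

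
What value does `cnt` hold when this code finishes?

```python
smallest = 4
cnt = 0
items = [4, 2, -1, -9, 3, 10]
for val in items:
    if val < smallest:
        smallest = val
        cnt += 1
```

Let's trace through this code step by step.

Initialize: smallest = 4
Initialize: cnt = 0
Initialize: items = [4, 2, -1, -9, 3, 10]
Entering loop: for val in items:

After execution: cnt = 3
3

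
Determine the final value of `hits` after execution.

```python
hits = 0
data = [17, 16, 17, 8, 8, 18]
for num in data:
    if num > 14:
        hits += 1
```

Let's trace through this code step by step.

Initialize: hits = 0
Initialize: data = [17, 16, 17, 8, 8, 18]
Entering loop: for num in data:

After execution: hits = 4
4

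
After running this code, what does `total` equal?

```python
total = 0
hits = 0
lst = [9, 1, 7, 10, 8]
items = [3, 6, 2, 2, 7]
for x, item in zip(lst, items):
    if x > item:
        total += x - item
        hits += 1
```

Let's trace through this code step by step.

Initialize: total = 0
Initialize: hits = 0
Initialize: lst = [9, 1, 7, 10, 8]
Initialize: items = [3, 6, 2, 2, 7]
Entering loop: for x, item in zip(lst, items):

After execution: total = 20
20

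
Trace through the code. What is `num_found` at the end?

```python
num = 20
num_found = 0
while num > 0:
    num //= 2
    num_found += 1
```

Let's trace through this code step by step.

Initialize: num = 20
Initialize: num_found = 0
Entering loop: while num > 0:

After execution: num_found = 5
5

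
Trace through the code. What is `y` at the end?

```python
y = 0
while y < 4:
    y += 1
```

Let's trace through this code step by step.

Initialize: y = 0
Entering loop: while y < 4:

After execution: y = 4
4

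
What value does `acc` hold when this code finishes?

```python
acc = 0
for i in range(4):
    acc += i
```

Let's trace through this code step by step.

Initialize: acc = 0
Entering loop: for i in range(4):

After execution: acc = 6
6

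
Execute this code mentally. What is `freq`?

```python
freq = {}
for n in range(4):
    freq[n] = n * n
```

Let's trace through this code step by step.

Initialize: freq = {}
Entering loop: for n in range(4):

After execution: freq = {0: 0, 1: 1, 2: 4, 3: 9}
{0: 0, 1: 1, 2: 4, 3: 9}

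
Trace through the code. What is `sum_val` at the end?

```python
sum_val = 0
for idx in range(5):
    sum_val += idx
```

Let's trace through this code step by step.

Initialize: sum_val = 0
Entering loop: for idx in range(5):

After execution: sum_val = 10
10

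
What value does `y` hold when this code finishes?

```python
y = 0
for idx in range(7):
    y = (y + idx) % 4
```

Let's trace through this code step by step.

Initialize: y = 0
Entering loop: for idx in range(7):

After execution: y = 1
1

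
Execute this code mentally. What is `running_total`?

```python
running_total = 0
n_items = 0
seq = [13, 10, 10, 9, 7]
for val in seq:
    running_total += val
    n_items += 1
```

Let's trace through this code step by step.

Initialize: running_total = 0
Initialize: n_items = 0
Initialize: seq = [13, 10, 10, 9, 7]
Entering loop: for val in seq:

After execution: running_total = 49
49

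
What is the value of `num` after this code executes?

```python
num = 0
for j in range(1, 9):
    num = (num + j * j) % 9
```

Let's trace through this code step by step.

Initialize: num = 0
Entering loop: for j in range(1, 9):

After execution: num = 6
6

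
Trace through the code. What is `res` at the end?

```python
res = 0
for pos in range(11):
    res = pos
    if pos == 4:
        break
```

Let's trace through this code step by step.

Initialize: res = 0
Entering loop: for pos in range(11):

After execution: res = 4
4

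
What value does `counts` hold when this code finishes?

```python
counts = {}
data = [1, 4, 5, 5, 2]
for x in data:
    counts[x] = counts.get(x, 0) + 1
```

Let's trace through this code step by step.

Initialize: counts = {}
Initialize: data = [1, 4, 5, 5, 2]
Entering loop: for x in data:

After execution: counts = {1: 1, 4: 1, 5: 2, 2: 1}
{1: 1, 4: 1, 5: 2, 2: 1}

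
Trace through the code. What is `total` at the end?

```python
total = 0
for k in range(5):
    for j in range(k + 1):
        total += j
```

Let's trace through this code step by step.

Initialize: total = 0
Entering loop: for k in range(5):

After execution: total = 20
20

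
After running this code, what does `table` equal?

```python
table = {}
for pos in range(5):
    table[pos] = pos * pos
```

Let's trace through this code step by step.

Initialize: table = {}
Entering loop: for pos in range(5):

After execution: table = {0: 0, 1: 1, 2: 4, 3: 9, 4: 16}
{0: 0, 1: 1, 2: 4, 3: 9, 4: 16}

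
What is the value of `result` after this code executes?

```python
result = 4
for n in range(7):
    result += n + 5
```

Let's trace through this code step by step.

Initialize: result = 4
Entering loop: for n in range(7):

After execution: result = 60
60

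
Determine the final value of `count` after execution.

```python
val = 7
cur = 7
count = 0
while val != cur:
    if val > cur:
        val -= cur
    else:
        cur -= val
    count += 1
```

Let's trace through this code step by step.

Initialize: val = 7
Initialize: cur = 7
Initialize: count = 0
Entering loop: while val != cur:

After execution: count = 0
0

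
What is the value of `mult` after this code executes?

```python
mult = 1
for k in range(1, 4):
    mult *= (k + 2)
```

Let's trace through this code step by step.

Initialize: mult = 1
Entering loop: for k in range(1, 4):

After execution: mult = 60
60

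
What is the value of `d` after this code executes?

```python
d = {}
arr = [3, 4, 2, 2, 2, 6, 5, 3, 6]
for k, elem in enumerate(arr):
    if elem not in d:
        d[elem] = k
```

Let's trace through this code step by step.

Initialize: d = {}
Initialize: arr = [3, 4, 2, 2, 2, 6, 5, 3, 6]
Entering loop: for k, elem in enumerate(arr):

After execution: d = {3: 0, 4: 1, 2: 2, 6: 5, 5: 6}
{3: 0, 4: 1, 2: 2, 6: 5, 5: 6}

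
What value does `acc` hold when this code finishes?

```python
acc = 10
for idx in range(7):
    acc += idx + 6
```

Let's trace through this code step by step.

Initialize: acc = 10
Entering loop: for idx in range(7):

After execution: acc = 73
73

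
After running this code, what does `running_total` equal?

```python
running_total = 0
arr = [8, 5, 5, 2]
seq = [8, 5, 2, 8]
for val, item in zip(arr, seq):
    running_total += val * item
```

Let's trace through this code step by step.

Initialize: running_total = 0
Initialize: arr = [8, 5, 5, 2]
Initialize: seq = [8, 5, 2, 8]
Entering loop: for val, item in zip(arr, seq):

After execution: running_total = 115
115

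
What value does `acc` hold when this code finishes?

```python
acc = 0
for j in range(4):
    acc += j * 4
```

Let's trace through this code step by step.

Initialize: acc = 0
Entering loop: for j in range(4):

After execution: acc = 24
24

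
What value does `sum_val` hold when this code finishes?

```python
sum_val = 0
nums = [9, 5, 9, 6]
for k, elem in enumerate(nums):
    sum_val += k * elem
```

Let's trace through this code step by step.

Initialize: sum_val = 0
Initialize: nums = [9, 5, 9, 6]
Entering loop: for k, elem in enumerate(nums):

After execution: sum_val = 41
41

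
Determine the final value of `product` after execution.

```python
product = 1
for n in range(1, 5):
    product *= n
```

Let's trace through this code step by step.

Initialize: product = 1
Entering loop: for n in range(1, 5):

After execution: product = 24
24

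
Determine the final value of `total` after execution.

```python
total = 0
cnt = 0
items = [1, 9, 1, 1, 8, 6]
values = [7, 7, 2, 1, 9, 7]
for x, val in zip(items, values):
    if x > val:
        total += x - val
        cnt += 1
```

Let's trace through this code step by step.

Initialize: total = 0
Initialize: cnt = 0
Initialize: items = [1, 9, 1, 1, 8, 6]
Initialize: values = [7, 7, 2, 1, 9, 7]
Entering loop: for x, val in zip(items, values):

After execution: total = 2
2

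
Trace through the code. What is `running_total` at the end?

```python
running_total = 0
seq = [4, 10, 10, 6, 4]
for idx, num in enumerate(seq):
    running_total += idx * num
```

Let's trace through this code step by step.

Initialize: running_total = 0
Initialize: seq = [4, 10, 10, 6, 4]
Entering loop: for idx, num in enumerate(seq):

After execution: running_total = 64
64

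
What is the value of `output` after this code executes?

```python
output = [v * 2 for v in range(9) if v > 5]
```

Let's trace through this code step by step.

Initialize: output = [v * 2 for v in range(9) if v > 5]

After execution: output = [12, 14, 16]
[12, 14, 16]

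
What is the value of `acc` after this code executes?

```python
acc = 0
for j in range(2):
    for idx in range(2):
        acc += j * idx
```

Let's trace through this code step by step.

Initialize: acc = 0
Entering loop: for j in range(2):

After execution: acc = 1
1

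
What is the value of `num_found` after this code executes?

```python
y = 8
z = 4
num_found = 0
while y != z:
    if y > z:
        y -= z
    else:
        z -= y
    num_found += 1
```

Let's trace through this code step by step.

Initialize: y = 8
Initialize: z = 4
Initialize: num_found = 0
Entering loop: while y != z:

After execution: num_found = 1
1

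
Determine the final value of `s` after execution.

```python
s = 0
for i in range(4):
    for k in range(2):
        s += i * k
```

Let's trace through this code step by step.

Initialize: s = 0
Entering loop: for i in range(4):

After execution: s = 6
6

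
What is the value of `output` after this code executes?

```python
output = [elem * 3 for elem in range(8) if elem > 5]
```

Let's trace through this code step by step.

Initialize: output = [elem * 3 for elem in range(8) if elem > 5]

After execution: output = [18, 21]
[18, 21]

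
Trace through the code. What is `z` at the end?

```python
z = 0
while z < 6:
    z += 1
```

Let's trace through this code step by step.

Initialize: z = 0
Entering loop: while z < 6:

After execution: z = 6
6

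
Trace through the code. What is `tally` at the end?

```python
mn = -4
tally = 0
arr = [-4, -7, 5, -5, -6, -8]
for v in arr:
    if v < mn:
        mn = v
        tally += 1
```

Let's trace through this code step by step.

Initialize: mn = -4
Initialize: tally = 0
Initialize: arr = [-4, -7, 5, -5, -6, -8]
Entering loop: for v in arr:

After execution: tally = 2
2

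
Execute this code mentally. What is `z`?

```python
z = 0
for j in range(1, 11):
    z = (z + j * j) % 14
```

Let's trace through this code step by step.

Initialize: z = 0
Entering loop: for j in range(1, 11):

After execution: z = 7
7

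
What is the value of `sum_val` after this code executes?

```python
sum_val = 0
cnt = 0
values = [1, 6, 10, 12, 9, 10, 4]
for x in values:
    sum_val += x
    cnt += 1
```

Let's trace through this code step by step.

Initialize: sum_val = 0
Initialize: cnt = 0
Initialize: values = [1, 6, 10, 12, 9, 10, 4]
Entering loop: for x in values:

After execution: sum_val = 52
52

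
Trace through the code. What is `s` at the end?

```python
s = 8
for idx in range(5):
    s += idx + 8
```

Let's trace through this code step by step.

Initialize: s = 8
Entering loop: for idx in range(5):

After execution: s = 58
58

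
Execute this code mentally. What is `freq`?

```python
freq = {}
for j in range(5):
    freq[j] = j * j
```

Let's trace through this code step by step.

Initialize: freq = {}
Entering loop: for j in range(5):

After execution: freq = {0: 0, 1: 1, 2: 4, 3: 9, 4: 16}
{0: 0, 1: 1, 2: 4, 3: 9, 4: 16}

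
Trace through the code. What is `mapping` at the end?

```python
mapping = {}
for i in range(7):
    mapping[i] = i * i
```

Let's trace through this code step by step.

Initialize: mapping = {}
Entering loop: for i in range(7):

After execution: mapping = {0: 0, 1: 1, 2: 4, 3: 9, 4: 16, 5: 25, 6: 36}
{0: 0, 1: 1, 2: 4, 3: 9, 4: 16, 5: 25, 6: 36}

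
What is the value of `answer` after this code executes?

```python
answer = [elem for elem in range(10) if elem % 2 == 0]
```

Let's trace through this code step by step.

Initialize: answer = [elem for elem in range(10) if elem % 2 == 0]

After execution: answer = [0, 2, 4, 6, 8]
[0, 2, 4, 6, 8]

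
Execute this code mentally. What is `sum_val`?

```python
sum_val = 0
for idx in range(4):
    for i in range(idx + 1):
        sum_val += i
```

Let's trace through this code step by step.

Initialize: sum_val = 0
Entering loop: for idx in range(4):

After execution: sum_val = 10
10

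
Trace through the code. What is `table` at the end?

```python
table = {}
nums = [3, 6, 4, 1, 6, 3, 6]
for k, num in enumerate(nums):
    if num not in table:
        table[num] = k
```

Let's trace through this code step by step.

Initialize: table = {}
Initialize: nums = [3, 6, 4, 1, 6, 3, 6]
Entering loop: for k, num in enumerate(nums):

After execution: table = {3: 0, 6: 1, 4: 2, 1: 3}
{3: 0, 6: 1, 4: 2, 1: 3}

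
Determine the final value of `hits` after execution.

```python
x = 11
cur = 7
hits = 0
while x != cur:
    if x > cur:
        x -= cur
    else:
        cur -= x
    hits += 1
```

Let's trace through this code step by step.

Initialize: x = 11
Initialize: cur = 7
Initialize: hits = 0
Entering loop: while x != cur:

After execution: hits = 5
5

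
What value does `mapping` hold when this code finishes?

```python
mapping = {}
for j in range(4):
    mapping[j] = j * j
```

Let's trace through this code step by step.

Initialize: mapping = {}
Entering loop: for j in range(4):

After execution: mapping = {0: 0, 1: 1, 2: 4, 3: 9}
{0: 0, 1: 1, 2: 4, 3: 9}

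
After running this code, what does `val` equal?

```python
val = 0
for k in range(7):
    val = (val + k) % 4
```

Let's trace through this code step by step.

Initialize: val = 0
Entering loop: for k in range(7):

After execution: val = 1
1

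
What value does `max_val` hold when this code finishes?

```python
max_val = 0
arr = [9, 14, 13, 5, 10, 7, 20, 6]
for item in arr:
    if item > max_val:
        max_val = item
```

Let's trace through this code step by step.

Initialize: max_val = 0
Initialize: arr = [9, 14, 13, 5, 10, 7, 20, 6]
Entering loop: for item in arr:

After execution: max_val = 20
20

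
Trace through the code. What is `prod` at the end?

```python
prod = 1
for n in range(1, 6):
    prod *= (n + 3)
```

Let's trace through this code step by step.

Initialize: prod = 1
Entering loop: for n in range(1, 6):

After execution: prod = 6720
6720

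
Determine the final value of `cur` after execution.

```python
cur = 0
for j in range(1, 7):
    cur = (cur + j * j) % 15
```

Let's trace through this code step by step.

Initialize: cur = 0
Entering loop: for j in range(1, 7):

After execution: cur = 1
1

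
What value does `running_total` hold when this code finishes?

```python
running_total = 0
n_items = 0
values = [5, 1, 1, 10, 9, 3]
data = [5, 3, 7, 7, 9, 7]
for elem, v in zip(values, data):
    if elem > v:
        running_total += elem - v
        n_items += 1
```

Let's trace through this code step by step.

Initialize: running_total = 0
Initialize: n_items = 0
Initialize: values = [5, 1, 1, 10, 9, 3]
Initialize: data = [5, 3, 7, 7, 9, 7]
Entering loop: for elem, v in zip(values, data):

After execution: running_total = 3
3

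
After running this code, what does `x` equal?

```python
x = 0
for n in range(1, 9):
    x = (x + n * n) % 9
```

Let's trace through this code step by step.

Initialize: x = 0
Entering loop: for n in range(1, 9):

After execution: x = 6
6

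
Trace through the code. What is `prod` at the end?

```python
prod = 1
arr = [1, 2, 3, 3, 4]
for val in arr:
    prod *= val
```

Let's trace through this code step by step.

Initialize: prod = 1
Initialize: arr = [1, 2, 3, 3, 4]
Entering loop: for val in arr:

After execution: prod = 72
72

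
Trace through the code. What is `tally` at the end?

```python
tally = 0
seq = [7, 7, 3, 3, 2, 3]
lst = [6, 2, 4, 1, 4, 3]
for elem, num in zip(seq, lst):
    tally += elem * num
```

Let's trace through this code step by step.

Initialize: tally = 0
Initialize: seq = [7, 7, 3, 3, 2, 3]
Initialize: lst = [6, 2, 4, 1, 4, 3]
Entering loop: for elem, num in zip(seq, lst):

After execution: tally = 88
88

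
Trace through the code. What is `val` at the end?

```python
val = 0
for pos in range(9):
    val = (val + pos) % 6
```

Let's trace through this code step by step.

Initialize: val = 0
Entering loop: for pos in range(9):

After execution: val = 0
0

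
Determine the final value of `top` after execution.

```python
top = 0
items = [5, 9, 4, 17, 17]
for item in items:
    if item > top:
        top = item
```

Let's trace through this code step by step.

Initialize: top = 0
Initialize: items = [5, 9, 4, 17, 17]
Entering loop: for item in items:

After execution: top = 17
17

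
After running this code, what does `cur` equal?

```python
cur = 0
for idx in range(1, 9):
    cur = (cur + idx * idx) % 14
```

Let's trace through this code step by step.

Initialize: cur = 0
Entering loop: for idx in range(1, 9):

After execution: cur = 8
8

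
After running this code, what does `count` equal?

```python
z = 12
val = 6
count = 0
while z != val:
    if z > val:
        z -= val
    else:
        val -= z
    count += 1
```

Let's trace through this code step by step.

Initialize: z = 12
Initialize: val = 6
Initialize: count = 0
Entering loop: while z != val:

After execution: count = 1
1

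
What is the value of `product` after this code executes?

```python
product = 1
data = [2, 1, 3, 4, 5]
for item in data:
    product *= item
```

Let's trace through this code step by step.

Initialize: product = 1
Initialize: data = [2, 1, 3, 4, 5]
Entering loop: for item in data:

After execution: product = 120
120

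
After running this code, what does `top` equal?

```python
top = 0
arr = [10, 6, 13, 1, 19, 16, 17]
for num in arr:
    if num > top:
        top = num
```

Let's trace through this code step by step.

Initialize: top = 0
Initialize: arr = [10, 6, 13, 1, 19, 16, 17]
Entering loop: for num in arr:

After execution: top = 19
19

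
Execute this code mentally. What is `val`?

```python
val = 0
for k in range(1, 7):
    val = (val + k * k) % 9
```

Let's trace through this code step by step.

Initialize: val = 0
Entering loop: for k in range(1, 7):

After execution: val = 1
1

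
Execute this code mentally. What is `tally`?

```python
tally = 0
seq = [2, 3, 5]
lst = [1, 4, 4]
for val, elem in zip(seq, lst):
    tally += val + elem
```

Let's trace through this code step by step.

Initialize: tally = 0
Initialize: seq = [2, 3, 5]
Initialize: lst = [1, 4, 4]
Entering loop: for val, elem in zip(seq, lst):

After execution: tally = 19
19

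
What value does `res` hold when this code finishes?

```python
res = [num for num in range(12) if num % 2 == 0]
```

Let's trace through this code step by step.

Initialize: res = [num for num in range(12) if num % 2 == 0]

After execution: res = [0, 2, 4, 6, 8, 10]
[0, 2, 4, 6, 8, 10]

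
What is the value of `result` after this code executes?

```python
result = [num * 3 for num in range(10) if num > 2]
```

Let's trace through this code step by step.

Initialize: result = [num * 3 for num in range(10) if num > 2]

After execution: result = [9, 12, 15, 18, 21, 24, 27]
[9, 12, 15, 18, 21, 24, 27]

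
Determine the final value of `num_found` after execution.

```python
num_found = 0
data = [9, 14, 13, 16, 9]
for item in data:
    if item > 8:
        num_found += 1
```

Let's trace through this code step by step.

Initialize: num_found = 0
Initialize: data = [9, 14, 13, 16, 9]
Entering loop: for item in data:

After execution: num_found = 5
5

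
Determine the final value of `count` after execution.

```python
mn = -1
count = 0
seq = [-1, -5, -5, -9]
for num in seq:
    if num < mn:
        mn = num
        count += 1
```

Let's trace through this code step by step.

Initialize: mn = -1
Initialize: count = 0
Initialize: seq = [-1, -5, -5, -9]
Entering loop: for num in seq:

After execution: count = 2
2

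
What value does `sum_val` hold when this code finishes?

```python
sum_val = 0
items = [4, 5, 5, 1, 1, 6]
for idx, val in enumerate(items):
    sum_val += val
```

Let's trace through this code step by step.

Initialize: sum_val = 0
Initialize: items = [4, 5, 5, 1, 1, 6]
Entering loop: for idx, val in enumerate(items):

After execution: sum_val = 22
22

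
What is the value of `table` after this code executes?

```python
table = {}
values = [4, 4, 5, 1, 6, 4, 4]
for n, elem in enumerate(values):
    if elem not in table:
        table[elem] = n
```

Let's trace through this code step by step.

Initialize: table = {}
Initialize: values = [4, 4, 5, 1, 6, 4, 4]
Entering loop: for n, elem in enumerate(values):

After execution: table = {4: 0, 5: 2, 1: 3, 6: 4}
{4: 0, 5: 2, 1: 3, 6: 4}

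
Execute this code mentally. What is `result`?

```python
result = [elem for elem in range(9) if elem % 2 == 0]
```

Let's trace through this code step by step.

Initialize: result = [elem for elem in range(9) if elem % 2 == 0]

After execution: result = [0, 2, 4, 6, 8]
[0, 2, 4, 6, 8]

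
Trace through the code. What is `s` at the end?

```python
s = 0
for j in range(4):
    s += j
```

Let's trace through this code step by step.

Initialize: s = 0
Entering loop: for j in range(4):

After execution: s = 6
6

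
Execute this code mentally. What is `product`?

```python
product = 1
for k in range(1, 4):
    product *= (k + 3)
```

Let's trace through this code step by step.

Initialize: product = 1
Entering loop: for k in range(1, 4):

After execution: product = 120
120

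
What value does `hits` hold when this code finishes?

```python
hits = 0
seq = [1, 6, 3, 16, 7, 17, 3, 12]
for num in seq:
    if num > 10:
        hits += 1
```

Let's trace through this code step by step.

Initialize: hits = 0
Initialize: seq = [1, 6, 3, 16, 7, 17, 3, 12]
Entering loop: for num in seq:

After execution: hits = 3
3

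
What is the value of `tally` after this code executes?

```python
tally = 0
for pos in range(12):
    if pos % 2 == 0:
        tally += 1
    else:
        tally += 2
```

Let's trace through this code step by step.

Initialize: tally = 0
Entering loop: for pos in range(12):

After execution: tally = 18
18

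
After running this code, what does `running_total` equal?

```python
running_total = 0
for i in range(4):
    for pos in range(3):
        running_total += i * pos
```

Let's trace through this code step by step.

Initialize: running_total = 0
Entering loop: for i in range(4):

After execution: running_total = 18
18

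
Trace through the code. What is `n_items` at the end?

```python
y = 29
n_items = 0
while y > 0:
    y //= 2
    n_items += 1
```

Let's trace through this code step by step.

Initialize: y = 29
Initialize: n_items = 0
Entering loop: while y > 0:

After execution: n_items = 5
5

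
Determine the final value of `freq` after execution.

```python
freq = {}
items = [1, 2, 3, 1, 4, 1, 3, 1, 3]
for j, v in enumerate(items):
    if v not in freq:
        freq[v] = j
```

Let's trace through this code step by step.

Initialize: freq = {}
Initialize: items = [1, 2, 3, 1, 4, 1, 3, 1, 3]
Entering loop: for j, v in enumerate(items):

After execution: freq = {1: 0, 2: 1, 3: 2, 4: 4}
{1: 0, 2: 1, 3: 2, 4: 4}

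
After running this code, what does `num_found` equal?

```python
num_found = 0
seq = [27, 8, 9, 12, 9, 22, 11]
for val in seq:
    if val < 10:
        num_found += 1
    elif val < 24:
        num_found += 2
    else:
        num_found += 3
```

Let's trace through this code step by step.

Initialize: num_found = 0
Initialize: seq = [27, 8, 9, 12, 9, 22, 11]
Entering loop: for val in seq:

After execution: num_found = 12
12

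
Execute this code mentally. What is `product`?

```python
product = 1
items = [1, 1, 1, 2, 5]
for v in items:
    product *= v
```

Let's trace through this code step by step.

Initialize: product = 1
Initialize: items = [1, 1, 1, 2, 5]
Entering loop: for v in items:

After execution: product = 10
10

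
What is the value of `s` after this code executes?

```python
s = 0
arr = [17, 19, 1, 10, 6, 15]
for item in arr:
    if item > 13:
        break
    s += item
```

Let's trace through this code step by step.

Initialize: s = 0
Initialize: arr = [17, 19, 1, 10, 6, 15]
Entering loop: for item in arr:

After execution: s = 0
0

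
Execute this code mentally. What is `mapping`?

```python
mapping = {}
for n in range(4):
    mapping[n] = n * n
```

Let's trace through this code step by step.

Initialize: mapping = {}
Entering loop: for n in range(4):

After execution: mapping = {0: 0, 1: 1, 2: 4, 3: 9}
{0: 0, 1: 1, 2: 4, 3: 9}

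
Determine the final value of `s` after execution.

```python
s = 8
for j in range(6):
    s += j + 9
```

Let's trace through this code step by step.

Initialize: s = 8
Entering loop: for j in range(6):

After execution: s = 77
77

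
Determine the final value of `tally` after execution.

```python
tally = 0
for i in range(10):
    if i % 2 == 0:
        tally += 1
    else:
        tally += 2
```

Let's trace through this code step by step.

Initialize: tally = 0
Entering loop: for i in range(10):

After execution: tally = 15
15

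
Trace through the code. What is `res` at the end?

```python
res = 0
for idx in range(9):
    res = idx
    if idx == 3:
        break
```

Let's trace through this code step by step.

Initialize: res = 0
Entering loop: for idx in range(9):

After execution: res = 3
3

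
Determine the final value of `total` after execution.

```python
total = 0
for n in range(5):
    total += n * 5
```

Let's trace through this code step by step.

Initialize: total = 0
Entering loop: for n in range(5):

After execution: total = 50
50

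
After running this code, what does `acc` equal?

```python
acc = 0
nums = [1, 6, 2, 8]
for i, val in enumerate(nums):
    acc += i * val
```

Let's trace through this code step by step.

Initialize: acc = 0
Initialize: nums = [1, 6, 2, 8]
Entering loop: for i, val in enumerate(nums):

After execution: acc = 34
34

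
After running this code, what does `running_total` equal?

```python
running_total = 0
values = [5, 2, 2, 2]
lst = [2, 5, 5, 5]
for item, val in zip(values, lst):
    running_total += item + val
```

Let's trace through this code step by step.

Initialize: running_total = 0
Initialize: values = [5, 2, 2, 2]
Initialize: lst = [2, 5, 5, 5]
Entering loop: for item, val in zip(values, lst):

After execution: running_total = 28
28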